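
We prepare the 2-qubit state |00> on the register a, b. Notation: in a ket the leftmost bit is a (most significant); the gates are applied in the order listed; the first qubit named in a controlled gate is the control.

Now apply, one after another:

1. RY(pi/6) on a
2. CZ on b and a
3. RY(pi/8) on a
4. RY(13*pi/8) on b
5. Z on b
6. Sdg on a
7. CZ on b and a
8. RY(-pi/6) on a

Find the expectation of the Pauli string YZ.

In the final state, YZ has expectation -cos(pi/16)**2*cos(3*pi/16)**2/2 - sqrt(3)*sin(pi/16)*cos(pi/16)*cos(3*pi/16)**2 - sin(3*pi/16)**2*cos(pi/16)**2/2 - sqrt(3)*sin(pi/16)*sin(3*pi/16)**2*cos(pi/16) + sin(pi/16)**2*sin(3*pi/16)**2/2 + sin(pi/16)**2*cos(3*pi/16)**2/2.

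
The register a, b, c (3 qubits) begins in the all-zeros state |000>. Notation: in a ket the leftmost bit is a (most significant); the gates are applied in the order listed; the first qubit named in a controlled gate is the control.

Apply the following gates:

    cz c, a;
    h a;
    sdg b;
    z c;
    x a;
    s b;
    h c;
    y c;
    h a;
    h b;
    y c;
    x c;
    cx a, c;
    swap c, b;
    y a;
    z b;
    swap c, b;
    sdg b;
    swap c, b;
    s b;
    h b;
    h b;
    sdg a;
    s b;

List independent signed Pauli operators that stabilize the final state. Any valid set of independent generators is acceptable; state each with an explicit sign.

One valid set of independent stabilizer generators is +IXI, -IIY, -ZII (any independent generating set of the same group is equally correct).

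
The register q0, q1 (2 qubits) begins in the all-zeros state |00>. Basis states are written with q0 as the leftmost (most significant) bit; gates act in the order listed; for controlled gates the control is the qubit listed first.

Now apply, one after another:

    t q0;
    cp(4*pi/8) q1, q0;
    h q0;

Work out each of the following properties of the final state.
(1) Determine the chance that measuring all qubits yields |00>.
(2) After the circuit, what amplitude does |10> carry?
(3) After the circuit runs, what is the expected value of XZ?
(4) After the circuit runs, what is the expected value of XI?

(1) Outcome |00> occurs with probability 1/2.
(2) |10> carries amplitude sqrt(2)/2 in the final state.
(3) In the final state, XZ has expectation 1.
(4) In the final state, XI has expectation 1.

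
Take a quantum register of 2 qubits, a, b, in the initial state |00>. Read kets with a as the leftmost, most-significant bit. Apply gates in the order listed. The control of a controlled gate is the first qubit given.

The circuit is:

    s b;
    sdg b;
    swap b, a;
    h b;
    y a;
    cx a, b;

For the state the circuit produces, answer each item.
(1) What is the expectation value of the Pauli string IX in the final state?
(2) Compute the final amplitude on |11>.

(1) The observable IX averages to 1.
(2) The final state's coefficient on |11> equals sqrt(2)*I/2.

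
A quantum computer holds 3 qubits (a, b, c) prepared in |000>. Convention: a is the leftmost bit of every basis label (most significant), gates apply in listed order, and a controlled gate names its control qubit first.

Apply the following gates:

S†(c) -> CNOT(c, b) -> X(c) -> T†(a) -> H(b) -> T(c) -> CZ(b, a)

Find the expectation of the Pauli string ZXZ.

The expectation value of ZXZ is -1.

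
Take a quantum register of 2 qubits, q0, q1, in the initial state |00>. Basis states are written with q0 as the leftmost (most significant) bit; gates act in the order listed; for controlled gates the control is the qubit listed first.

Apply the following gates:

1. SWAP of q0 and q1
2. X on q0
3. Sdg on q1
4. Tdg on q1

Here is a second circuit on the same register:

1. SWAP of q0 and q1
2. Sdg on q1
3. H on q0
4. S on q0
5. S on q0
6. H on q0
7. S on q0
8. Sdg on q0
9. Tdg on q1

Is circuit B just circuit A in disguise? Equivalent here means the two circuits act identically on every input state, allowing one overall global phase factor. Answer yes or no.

Yes: on every input state the two circuits agree up to one overall phase factor.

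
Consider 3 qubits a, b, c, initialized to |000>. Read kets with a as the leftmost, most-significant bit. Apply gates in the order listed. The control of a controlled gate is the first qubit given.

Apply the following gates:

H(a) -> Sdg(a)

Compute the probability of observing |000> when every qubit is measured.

A full measurement returns |000> with probability 1/2.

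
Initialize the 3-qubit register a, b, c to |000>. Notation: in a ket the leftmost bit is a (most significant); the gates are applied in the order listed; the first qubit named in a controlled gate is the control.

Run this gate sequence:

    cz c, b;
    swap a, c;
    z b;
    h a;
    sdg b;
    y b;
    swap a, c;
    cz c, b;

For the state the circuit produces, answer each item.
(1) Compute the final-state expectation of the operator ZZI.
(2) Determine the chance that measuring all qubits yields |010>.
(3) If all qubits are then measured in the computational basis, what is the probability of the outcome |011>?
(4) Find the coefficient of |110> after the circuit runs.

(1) The observable ZZI averages to -1.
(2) The probability of measuring |010> is 1/2.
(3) Outcome |011> occurs with probability 1/2.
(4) The final state's coefficient on |110> equals 0.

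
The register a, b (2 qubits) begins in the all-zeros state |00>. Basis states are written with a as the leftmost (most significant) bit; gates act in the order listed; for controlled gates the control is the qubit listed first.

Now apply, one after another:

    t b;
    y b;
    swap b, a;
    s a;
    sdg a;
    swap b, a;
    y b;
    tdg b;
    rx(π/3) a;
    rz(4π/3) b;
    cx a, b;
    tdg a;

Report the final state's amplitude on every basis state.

The resulting statevector has amplitude -sqrt(3)*exp(I*pi/3)/2 on |00>, 0 on |01>, 0 on |10>, exp(7*I*pi/12)/2 on |11>. Key observation: the block from step 1 through step 8 cancels to the identity and can be dropped.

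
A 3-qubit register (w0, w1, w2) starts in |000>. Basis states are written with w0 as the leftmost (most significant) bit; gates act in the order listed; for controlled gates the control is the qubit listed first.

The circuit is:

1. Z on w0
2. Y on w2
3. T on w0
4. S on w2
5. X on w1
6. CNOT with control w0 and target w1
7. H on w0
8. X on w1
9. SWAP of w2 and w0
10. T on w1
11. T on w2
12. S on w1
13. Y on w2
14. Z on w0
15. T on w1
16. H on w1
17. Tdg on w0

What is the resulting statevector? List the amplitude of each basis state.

After the circuit, the state carries amplitude 0 on |000>, 0 on |001>, 0 on |010>, 0 on |011>, -I/2 on |100>, exp(I*pi/4)/2 on |101>, -I/2 on |110>, exp(I*pi/4)/2 on |111>.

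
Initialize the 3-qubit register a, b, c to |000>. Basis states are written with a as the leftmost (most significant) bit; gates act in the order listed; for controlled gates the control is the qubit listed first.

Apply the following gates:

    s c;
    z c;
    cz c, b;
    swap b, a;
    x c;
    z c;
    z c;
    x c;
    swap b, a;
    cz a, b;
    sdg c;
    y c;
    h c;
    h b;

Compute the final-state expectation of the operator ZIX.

The expectation value of ZIX is -1. Key observation: gates 4-9 undo each other exactly, leaving only the rest of the circuit to track.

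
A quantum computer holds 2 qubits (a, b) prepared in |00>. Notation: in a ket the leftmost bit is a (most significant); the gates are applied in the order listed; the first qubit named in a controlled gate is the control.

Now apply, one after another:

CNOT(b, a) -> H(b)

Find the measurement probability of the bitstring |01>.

The probability of measuring |01> is 1/2.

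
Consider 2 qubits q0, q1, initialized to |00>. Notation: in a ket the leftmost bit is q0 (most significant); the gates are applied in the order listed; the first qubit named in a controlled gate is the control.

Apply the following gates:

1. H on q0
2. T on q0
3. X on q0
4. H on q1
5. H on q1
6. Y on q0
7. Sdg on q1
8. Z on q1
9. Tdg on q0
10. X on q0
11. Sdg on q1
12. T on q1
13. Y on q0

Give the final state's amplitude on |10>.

The amplitude on |10> is -sqrt(2)/2. Key observation: steps 4-5 multiply out to the identity, so the circuit reduces to the remaining gates.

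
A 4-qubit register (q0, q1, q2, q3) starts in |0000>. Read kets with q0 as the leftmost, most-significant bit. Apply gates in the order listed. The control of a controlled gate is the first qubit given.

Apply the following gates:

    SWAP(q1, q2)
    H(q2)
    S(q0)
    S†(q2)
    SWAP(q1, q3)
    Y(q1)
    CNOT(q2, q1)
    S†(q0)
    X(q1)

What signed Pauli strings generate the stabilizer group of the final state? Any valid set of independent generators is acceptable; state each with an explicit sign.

The final state is stabilized by the group generated by -IXYI, +ZIII, +IZZI, +IIIZ; other independent generating sets are equally valid.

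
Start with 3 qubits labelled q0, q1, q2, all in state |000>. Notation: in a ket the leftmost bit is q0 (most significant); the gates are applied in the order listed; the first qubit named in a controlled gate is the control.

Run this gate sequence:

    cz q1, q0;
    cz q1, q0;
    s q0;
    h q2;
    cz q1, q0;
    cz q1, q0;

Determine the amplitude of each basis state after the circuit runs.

After the circuit, the state carries amplitude sqrt(2)/2 on |000>, sqrt(2)/2 on |001>, and 0 on every other basis state. Key observation: steps 1-2 multiply out to the identity, so the circuit reduces to the remaining gates.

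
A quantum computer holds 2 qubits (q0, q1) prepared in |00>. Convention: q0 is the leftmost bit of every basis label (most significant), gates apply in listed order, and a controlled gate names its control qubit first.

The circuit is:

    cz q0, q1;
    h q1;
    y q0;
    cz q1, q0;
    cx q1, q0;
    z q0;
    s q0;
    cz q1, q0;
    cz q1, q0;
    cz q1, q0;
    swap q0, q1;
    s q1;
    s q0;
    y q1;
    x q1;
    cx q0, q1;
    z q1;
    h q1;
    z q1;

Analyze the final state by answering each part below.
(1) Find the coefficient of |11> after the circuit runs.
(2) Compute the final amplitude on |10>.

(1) The amplitude on |11> is -I/2.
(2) The amplitude on |10> is -I/2.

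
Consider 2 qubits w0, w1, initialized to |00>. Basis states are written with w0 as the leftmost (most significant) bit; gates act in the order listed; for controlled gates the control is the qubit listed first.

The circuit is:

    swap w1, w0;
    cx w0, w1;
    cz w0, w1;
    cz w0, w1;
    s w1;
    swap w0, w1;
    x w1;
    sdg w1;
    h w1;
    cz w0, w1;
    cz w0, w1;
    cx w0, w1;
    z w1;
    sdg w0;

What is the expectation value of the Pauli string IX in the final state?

The expectation value of IX is 1.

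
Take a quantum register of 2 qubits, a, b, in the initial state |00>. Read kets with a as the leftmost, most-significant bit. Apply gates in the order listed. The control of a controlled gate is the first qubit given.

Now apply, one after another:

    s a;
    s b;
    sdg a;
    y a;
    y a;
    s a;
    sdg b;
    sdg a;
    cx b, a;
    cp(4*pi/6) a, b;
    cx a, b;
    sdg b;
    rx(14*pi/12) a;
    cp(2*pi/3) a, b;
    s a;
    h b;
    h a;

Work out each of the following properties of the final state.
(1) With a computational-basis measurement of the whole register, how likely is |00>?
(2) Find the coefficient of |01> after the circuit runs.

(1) The probability of measuring |00> is 1/8. Key observation: gates 1-8 undo each other exactly, leaving only the rest of the circuit to track.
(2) |01> carries amplitude sqrt(2)/4 in the final state.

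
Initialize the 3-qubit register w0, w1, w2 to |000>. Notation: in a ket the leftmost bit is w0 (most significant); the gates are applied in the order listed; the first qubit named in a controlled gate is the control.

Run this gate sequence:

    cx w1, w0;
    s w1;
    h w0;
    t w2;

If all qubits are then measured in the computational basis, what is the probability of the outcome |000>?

Outcome |000> occurs with probability 1/2.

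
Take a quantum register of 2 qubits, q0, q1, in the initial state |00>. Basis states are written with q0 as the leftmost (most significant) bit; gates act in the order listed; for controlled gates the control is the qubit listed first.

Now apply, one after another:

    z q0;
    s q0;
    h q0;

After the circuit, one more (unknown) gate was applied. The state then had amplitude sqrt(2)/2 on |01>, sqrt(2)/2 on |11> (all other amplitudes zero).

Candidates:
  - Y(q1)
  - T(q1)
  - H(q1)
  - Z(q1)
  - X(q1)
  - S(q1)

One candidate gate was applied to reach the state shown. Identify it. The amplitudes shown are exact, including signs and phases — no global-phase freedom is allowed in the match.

It was X(q1) that produced the state shown.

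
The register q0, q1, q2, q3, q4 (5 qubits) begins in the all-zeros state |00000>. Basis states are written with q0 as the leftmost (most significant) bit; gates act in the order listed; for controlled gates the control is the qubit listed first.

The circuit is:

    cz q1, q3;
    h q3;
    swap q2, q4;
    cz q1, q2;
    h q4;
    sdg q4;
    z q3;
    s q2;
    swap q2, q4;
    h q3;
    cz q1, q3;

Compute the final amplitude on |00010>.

The amplitude on |00010> is sqrt(2)/2.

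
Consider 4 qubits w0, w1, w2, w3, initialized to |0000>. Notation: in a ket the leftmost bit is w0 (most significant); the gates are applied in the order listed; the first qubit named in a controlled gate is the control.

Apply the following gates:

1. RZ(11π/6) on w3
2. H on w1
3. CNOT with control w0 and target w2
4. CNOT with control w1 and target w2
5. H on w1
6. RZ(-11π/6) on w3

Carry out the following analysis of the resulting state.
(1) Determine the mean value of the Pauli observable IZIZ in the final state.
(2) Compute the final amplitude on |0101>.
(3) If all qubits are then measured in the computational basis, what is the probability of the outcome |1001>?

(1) The expectation value of IZIZ is 0.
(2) The amplitude on |0101> is 0.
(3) Outcome |1001> occurs with probability 0.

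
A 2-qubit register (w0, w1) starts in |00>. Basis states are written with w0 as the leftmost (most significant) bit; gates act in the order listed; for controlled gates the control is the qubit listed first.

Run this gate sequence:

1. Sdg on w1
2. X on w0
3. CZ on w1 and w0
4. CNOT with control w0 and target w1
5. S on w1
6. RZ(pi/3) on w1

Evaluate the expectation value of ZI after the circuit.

The expectation value of ZI is -1.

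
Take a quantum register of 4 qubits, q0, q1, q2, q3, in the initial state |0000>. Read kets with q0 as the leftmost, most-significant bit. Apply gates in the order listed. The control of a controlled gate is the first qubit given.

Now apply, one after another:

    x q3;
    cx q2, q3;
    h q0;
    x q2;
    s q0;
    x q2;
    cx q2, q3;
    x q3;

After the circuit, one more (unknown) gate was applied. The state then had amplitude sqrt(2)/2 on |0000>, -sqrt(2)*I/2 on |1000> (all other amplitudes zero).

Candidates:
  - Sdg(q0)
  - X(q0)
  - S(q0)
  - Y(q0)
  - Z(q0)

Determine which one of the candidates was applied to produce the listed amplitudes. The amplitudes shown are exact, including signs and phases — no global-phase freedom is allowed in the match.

The applied gate was Z(q0).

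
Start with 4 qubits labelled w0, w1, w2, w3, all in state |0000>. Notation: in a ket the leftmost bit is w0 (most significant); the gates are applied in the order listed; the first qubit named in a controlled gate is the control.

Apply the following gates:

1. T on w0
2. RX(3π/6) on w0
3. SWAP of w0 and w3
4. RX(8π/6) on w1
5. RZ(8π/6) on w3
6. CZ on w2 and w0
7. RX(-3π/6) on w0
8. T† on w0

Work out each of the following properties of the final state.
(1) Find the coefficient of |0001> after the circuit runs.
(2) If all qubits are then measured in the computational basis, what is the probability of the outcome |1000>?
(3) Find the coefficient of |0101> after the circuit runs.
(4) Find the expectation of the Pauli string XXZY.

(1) |0001> carries amplitude -exp(I*pi/6)/4 in the final state.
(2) Outcome |1000> occurs with probability 1/16.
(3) The final state's coefficient on |0101> equals -sqrt(3)*exp(2*I*pi/3)/4.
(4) The expectation value of XXZY is 0.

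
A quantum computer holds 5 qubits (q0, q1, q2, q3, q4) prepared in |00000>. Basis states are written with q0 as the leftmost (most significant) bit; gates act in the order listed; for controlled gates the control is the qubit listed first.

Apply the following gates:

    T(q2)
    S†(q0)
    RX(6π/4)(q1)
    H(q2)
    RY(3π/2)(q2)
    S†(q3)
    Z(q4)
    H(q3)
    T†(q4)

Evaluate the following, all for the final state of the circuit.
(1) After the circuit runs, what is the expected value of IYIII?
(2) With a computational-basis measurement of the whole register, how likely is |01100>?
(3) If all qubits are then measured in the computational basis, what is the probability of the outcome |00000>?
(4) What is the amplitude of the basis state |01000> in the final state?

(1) In the final state, IYIII has expectation 1.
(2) The probability of measuring |01100> is 0.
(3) The probability of measuring |00000> is 1/4.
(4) The amplitude on |01000> is I/2.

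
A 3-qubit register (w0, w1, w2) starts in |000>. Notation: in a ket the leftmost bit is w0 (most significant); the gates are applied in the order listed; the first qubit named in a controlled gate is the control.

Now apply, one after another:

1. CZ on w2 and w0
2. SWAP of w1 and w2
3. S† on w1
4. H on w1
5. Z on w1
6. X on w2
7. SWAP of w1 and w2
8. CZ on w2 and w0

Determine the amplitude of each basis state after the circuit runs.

The final amplitudes are sqrt(2)/2 on |010>, -sqrt(2)/2 on |011>, and 0 on every other basis state.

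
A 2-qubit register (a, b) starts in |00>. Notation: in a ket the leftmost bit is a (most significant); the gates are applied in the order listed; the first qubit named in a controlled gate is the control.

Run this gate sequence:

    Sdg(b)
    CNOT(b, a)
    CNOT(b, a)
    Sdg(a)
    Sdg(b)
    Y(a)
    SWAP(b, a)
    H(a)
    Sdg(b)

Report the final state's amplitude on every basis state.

After the circuit, the state carries amplitude 0 on |00>, sqrt(2)/2 on |01>, 0 on |10>, sqrt(2)/2 on |11>.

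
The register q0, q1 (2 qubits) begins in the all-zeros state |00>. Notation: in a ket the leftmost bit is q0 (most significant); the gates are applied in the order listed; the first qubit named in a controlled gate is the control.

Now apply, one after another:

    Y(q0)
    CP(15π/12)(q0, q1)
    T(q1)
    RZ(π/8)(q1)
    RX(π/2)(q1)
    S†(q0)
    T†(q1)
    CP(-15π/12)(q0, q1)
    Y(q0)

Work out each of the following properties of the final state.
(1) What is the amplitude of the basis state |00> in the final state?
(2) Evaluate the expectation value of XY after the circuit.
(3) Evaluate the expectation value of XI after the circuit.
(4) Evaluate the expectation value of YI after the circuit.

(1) The amplitude on |00> is -sqrt(2)*exp(7*I*pi/16)/2.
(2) The expectation value of XY is 0.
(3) The expectation value of XI is 0.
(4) The observable YI averages to 0.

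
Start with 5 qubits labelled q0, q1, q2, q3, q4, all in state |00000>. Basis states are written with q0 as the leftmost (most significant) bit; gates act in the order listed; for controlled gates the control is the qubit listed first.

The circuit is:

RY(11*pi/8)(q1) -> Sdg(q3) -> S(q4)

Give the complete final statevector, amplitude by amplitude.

After the circuit, the state carries amplitude -cos(5*pi/16) on |00000>, sin(5*pi/16) on |01000>, and 0 on every other basis state.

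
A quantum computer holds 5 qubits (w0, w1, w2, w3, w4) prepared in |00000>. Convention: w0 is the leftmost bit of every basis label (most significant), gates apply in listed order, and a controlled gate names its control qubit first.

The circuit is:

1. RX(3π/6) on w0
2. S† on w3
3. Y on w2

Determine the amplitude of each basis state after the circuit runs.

The resulting statevector has amplitude sqrt(2)*I/2 on |00100>, sqrt(2)/2 on |10100>, and 0 on every other basis state.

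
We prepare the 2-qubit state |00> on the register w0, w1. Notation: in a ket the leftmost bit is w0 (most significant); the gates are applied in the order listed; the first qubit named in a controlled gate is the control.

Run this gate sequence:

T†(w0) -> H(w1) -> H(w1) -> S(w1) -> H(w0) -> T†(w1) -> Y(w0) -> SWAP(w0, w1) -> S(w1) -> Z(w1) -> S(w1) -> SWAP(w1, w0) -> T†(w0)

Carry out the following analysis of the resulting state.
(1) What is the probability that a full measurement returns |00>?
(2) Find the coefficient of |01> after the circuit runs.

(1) Outcome |00> occurs with probability 1/2.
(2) |01> carries amplitude 0 in the final state.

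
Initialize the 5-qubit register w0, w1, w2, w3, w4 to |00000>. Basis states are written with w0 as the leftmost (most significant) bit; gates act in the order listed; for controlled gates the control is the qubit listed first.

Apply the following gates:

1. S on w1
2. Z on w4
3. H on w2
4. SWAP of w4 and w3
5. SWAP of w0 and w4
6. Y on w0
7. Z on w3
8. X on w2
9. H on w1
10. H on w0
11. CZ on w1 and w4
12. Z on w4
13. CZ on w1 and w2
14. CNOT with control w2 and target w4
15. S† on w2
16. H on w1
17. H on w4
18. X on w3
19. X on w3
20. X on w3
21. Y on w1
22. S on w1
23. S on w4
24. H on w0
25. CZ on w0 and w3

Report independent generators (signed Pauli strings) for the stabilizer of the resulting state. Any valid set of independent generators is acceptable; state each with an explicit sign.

The stabilizer group can be generated by +IXXIZ, +IIZIY, -ZIIII, -IZZII, -IIIZI, among other valid generating sets.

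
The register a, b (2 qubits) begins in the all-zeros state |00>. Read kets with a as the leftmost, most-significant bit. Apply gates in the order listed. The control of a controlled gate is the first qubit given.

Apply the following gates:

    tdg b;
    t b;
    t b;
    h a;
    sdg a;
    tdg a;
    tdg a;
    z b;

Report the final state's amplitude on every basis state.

After the circuit, the state carries amplitude sqrt(2)/2 on |00>, 0 on |01>, -sqrt(2)/2 on |10>, 0 on |11>.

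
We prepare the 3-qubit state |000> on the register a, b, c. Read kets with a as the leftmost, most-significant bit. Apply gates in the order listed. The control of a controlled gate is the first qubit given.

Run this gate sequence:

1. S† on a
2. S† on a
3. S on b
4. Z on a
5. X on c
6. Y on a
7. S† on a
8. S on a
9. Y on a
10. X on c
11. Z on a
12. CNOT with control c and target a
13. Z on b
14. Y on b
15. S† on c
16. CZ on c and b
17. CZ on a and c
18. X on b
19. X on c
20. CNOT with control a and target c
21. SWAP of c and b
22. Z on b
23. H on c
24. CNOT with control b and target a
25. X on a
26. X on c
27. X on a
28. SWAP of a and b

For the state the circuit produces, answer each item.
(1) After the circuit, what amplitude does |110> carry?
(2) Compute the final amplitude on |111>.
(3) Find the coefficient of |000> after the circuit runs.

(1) |110> carries amplitude -sqrt(2)*I/2 in the final state.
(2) The final state's coefficient on |111> equals -sqrt(2)*I/2.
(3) The final state's coefficient on |000> equals 0.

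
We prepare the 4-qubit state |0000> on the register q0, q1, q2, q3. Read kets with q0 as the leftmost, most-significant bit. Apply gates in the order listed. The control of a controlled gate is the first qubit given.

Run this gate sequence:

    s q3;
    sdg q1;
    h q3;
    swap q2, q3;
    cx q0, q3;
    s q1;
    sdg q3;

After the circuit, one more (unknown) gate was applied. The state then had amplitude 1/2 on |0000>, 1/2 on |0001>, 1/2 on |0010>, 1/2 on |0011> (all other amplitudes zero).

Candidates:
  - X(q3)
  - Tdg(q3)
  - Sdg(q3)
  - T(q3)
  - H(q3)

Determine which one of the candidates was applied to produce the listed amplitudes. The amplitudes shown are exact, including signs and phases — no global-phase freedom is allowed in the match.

The applied gate was H(q3).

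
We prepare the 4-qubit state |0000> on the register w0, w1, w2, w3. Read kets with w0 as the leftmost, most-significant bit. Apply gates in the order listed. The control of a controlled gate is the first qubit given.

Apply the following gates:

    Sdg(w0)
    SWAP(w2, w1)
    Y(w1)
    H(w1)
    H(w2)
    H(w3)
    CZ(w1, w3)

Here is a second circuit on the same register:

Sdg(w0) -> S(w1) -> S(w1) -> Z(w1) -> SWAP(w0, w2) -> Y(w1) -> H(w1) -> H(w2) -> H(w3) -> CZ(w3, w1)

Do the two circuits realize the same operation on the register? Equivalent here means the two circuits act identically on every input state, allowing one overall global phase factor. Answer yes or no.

No: there is an input state on which the two circuits produce genuinely different outputs (not merely differing by a phase).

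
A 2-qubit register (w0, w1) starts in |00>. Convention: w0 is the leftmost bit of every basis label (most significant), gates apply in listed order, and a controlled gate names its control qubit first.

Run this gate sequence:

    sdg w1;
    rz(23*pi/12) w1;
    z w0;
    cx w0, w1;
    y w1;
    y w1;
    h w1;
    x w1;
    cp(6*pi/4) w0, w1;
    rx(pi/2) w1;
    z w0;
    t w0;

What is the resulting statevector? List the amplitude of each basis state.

The resulting statevector has amplitude (-1 + I)*exp(I*pi/24)/2 on |00>, (-1 + I)*exp(I*pi/24)/2 on |01>, 0 on |10>, 0 on |11>.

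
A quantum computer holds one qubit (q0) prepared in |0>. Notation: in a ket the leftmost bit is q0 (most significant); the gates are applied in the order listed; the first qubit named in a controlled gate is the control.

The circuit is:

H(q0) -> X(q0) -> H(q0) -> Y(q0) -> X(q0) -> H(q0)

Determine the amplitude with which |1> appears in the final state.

The final state's coefficient on |1> equals sqrt(2)*I/2.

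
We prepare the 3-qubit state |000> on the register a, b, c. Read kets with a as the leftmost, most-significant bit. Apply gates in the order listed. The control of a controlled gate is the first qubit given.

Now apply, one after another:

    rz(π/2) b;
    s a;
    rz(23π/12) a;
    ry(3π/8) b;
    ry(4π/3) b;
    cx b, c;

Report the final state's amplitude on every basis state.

The resulting statevector has amplitude -exp(19*I*pi/24)*sin(17*pi/48) on |000>, exp(19*I*pi/24)*sin(7*pi/48) on |011>, and 0 on every other basis state.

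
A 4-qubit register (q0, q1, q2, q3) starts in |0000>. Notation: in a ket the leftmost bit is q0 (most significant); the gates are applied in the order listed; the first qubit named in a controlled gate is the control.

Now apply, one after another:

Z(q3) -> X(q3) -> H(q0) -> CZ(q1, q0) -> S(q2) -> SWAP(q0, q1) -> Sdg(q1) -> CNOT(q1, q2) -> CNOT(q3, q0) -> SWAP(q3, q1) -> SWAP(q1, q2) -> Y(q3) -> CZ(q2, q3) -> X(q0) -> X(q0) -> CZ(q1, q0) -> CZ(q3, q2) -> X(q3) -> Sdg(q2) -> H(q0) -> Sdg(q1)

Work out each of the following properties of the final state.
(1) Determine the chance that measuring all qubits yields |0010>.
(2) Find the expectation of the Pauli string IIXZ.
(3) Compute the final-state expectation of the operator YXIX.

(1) The probability of measuring |0010> is 1/4.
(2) The expectation value of IIXZ is 0.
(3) In the final state, YXIX has expectation 0.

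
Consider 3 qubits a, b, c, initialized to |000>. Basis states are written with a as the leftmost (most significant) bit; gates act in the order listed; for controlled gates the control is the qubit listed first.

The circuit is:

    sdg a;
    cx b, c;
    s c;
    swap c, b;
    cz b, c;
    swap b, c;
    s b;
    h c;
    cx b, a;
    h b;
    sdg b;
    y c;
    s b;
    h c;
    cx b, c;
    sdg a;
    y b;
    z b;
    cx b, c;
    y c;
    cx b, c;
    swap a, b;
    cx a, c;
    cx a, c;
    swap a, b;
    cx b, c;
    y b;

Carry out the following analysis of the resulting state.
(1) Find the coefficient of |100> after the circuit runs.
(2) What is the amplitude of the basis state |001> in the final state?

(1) |100> carries amplitude 0 in the final state. Key observation: the block from step 21 through step 26 cancels to the identity and can be dropped.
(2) The final state's coefficient on |001> equals -sqrt(2)/2.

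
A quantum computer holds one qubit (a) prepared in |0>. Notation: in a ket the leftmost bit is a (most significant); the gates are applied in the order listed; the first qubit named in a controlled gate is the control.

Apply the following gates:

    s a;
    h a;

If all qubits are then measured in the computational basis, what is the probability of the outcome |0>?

A full measurement returns |0> with probability 1/2.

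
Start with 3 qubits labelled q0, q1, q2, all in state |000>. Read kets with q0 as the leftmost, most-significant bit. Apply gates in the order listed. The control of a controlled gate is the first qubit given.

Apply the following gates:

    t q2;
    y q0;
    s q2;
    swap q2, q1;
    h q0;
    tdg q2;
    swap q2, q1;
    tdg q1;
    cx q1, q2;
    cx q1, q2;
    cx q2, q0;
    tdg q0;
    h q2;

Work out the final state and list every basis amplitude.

The resulting statevector has amplitude I/2 on |000>, I/2 on |001>, 0 on |010>, 0 on |011>, -exp(I*pi/4)/2 on |100>, -exp(I*pi/4)/2 on |101>, 0 on |110>, 0 on |111>.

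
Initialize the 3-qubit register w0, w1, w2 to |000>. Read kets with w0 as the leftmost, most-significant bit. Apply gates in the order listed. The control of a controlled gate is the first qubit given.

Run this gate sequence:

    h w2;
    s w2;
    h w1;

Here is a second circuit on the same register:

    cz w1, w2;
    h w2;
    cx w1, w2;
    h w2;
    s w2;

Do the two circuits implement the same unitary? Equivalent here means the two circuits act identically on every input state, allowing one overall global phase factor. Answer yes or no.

No — the two circuits implement different unitaries, even allowing a global phase.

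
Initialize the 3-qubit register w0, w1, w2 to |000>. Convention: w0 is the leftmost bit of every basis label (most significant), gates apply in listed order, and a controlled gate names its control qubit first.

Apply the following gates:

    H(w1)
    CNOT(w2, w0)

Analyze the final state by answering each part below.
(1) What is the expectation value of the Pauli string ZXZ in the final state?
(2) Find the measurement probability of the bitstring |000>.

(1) In the final state, ZXZ has expectation 1.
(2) A full measurement returns |000> with probability 1/2.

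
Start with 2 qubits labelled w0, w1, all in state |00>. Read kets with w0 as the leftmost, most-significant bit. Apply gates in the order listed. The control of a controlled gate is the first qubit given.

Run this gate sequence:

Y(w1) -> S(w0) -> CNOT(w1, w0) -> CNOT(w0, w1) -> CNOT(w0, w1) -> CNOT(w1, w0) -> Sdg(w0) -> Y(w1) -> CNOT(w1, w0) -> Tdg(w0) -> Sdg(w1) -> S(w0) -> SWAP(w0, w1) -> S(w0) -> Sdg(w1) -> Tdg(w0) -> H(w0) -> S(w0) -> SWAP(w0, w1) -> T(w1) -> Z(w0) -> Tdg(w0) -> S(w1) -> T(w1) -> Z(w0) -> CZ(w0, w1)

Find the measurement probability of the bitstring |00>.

A full measurement returns |00> with probability 1/2. Key observation: gates 1-8 undo each other exactly, leaving only the rest of the circuit to track.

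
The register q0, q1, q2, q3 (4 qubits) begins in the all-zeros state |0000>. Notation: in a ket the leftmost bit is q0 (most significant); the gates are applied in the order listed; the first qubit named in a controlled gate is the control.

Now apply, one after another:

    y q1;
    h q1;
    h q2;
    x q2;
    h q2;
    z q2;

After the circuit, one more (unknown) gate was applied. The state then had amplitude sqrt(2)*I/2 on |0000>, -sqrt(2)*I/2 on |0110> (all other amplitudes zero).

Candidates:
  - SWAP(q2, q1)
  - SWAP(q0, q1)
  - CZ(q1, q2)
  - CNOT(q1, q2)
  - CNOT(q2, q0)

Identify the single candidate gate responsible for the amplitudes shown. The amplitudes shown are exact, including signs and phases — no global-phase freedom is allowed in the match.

The unique candidate consistent with the amplitudes is CNOT(q1, q2). Key observation: steps 3-6 multiply out to the identity, so the circuit reduces to the remaining gates.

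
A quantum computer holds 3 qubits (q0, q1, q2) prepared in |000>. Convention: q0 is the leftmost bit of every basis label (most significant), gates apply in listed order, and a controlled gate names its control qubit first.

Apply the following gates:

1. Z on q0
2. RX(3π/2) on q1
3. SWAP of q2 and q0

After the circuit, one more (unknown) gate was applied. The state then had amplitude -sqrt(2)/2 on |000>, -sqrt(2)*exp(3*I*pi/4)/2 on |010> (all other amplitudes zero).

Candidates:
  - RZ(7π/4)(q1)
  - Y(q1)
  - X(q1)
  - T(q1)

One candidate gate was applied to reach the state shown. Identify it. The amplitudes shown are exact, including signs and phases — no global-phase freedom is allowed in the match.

The applied gate was T(q1).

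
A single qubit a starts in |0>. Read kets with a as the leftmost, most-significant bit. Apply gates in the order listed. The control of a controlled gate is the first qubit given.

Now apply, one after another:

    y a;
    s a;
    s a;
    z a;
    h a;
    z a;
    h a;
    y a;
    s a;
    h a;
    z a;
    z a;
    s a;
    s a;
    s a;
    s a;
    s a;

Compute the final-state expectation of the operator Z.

The observable Z averages to 0. Key observation: the block from step 13 through step 16 cancels to the identity and can be dropped.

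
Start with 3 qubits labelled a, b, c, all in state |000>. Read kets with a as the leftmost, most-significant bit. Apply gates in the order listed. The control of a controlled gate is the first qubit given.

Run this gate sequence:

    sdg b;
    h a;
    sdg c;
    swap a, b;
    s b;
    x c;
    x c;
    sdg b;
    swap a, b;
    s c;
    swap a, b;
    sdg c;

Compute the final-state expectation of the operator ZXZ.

The expectation value of ZXZ is 1. Key observation: the block from step 3 through step 10 cancels to the identity and can be dropped.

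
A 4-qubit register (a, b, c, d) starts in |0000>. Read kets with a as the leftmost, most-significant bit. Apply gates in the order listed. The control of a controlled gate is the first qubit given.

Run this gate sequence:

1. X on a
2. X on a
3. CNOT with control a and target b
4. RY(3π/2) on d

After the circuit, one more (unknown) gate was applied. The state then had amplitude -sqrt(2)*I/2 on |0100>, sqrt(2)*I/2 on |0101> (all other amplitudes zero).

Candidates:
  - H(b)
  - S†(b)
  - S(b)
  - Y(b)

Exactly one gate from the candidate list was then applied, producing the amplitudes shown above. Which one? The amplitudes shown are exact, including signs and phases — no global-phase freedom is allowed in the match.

The unique candidate consistent with the amplitudes is Y(b). Key observation: the block from step 1 through step 2 cancels to the identity and can be dropped.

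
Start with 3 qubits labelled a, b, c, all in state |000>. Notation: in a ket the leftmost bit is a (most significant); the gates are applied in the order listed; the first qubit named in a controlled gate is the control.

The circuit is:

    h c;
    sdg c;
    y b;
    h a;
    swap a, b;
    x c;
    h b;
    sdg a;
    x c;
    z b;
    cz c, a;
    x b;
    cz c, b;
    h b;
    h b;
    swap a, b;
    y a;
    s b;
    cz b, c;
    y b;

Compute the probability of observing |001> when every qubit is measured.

The probability of measuring |001> is 1/2.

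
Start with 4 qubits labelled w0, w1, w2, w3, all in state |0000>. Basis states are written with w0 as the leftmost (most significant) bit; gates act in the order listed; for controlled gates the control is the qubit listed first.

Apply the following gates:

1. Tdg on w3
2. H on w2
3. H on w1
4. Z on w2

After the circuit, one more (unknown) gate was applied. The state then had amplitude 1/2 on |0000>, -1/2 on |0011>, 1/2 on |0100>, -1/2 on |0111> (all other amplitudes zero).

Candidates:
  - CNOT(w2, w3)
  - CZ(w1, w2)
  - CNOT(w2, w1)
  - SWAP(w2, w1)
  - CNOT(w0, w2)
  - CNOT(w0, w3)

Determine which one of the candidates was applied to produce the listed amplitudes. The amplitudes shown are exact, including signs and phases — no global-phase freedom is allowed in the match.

The unique candidate consistent with the amplitudes is CNOT(w2, w3).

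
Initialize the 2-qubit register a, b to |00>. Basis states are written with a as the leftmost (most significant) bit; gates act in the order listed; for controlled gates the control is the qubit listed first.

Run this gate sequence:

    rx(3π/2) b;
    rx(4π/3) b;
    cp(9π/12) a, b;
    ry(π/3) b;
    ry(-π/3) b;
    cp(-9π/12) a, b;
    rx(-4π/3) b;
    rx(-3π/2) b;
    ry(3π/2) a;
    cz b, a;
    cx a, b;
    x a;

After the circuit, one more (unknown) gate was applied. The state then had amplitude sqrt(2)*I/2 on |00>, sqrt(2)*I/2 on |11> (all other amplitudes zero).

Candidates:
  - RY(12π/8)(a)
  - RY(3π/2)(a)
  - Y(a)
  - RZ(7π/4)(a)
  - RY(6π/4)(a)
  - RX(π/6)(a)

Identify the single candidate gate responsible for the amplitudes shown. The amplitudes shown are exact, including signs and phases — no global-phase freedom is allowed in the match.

The applied gate was Y(a). Key observation: steps 1-8 multiply out to the identity, so the circuit reduces to the remaining gates.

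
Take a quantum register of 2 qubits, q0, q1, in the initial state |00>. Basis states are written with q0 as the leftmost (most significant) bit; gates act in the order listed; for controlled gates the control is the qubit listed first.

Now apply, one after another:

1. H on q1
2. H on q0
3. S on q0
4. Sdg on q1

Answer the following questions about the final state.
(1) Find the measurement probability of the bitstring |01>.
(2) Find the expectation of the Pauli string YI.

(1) Outcome |01> occurs with probability 1/4.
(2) In the final state, YI has expectation 1.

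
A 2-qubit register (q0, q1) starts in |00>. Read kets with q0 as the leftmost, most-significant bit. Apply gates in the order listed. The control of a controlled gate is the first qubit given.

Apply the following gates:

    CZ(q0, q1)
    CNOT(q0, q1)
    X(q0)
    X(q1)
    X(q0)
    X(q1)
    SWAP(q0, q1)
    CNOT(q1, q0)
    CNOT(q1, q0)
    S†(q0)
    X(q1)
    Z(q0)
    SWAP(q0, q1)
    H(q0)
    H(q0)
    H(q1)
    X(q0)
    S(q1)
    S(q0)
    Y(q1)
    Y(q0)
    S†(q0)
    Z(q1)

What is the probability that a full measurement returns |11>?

The probability of measuring |11> is 1/2.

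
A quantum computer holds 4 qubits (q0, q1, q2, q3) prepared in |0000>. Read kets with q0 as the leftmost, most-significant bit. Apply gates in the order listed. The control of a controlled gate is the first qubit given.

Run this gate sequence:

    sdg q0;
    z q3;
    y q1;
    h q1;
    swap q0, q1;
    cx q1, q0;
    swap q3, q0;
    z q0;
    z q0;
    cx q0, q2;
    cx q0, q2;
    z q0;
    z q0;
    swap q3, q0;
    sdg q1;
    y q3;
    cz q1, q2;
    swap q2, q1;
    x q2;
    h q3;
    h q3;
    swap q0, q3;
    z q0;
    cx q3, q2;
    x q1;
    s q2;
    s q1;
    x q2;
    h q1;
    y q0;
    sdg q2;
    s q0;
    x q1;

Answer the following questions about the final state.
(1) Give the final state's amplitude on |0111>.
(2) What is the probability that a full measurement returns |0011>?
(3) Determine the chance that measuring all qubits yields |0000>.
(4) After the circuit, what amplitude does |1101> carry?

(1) The amplitude on |0111> is I/2. Key observation: the block from step 7 through step 14 cancels to the identity and can be dropped.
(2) The probability of measuring |0011> is 1/4.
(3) Outcome |0000> occurs with probability 1/4.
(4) |1101> carries amplitude 0 in the final state.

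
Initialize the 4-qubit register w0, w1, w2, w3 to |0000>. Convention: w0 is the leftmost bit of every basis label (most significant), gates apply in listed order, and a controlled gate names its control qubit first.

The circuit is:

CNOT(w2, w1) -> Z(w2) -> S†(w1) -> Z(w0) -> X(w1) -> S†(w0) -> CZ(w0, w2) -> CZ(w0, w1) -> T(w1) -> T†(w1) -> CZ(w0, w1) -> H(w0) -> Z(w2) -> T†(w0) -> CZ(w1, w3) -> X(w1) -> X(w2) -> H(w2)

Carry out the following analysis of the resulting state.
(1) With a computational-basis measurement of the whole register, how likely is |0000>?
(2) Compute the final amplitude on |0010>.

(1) A full measurement returns |0000> with probability 1/4.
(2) The final state's coefficient on |0010> equals -1/2.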